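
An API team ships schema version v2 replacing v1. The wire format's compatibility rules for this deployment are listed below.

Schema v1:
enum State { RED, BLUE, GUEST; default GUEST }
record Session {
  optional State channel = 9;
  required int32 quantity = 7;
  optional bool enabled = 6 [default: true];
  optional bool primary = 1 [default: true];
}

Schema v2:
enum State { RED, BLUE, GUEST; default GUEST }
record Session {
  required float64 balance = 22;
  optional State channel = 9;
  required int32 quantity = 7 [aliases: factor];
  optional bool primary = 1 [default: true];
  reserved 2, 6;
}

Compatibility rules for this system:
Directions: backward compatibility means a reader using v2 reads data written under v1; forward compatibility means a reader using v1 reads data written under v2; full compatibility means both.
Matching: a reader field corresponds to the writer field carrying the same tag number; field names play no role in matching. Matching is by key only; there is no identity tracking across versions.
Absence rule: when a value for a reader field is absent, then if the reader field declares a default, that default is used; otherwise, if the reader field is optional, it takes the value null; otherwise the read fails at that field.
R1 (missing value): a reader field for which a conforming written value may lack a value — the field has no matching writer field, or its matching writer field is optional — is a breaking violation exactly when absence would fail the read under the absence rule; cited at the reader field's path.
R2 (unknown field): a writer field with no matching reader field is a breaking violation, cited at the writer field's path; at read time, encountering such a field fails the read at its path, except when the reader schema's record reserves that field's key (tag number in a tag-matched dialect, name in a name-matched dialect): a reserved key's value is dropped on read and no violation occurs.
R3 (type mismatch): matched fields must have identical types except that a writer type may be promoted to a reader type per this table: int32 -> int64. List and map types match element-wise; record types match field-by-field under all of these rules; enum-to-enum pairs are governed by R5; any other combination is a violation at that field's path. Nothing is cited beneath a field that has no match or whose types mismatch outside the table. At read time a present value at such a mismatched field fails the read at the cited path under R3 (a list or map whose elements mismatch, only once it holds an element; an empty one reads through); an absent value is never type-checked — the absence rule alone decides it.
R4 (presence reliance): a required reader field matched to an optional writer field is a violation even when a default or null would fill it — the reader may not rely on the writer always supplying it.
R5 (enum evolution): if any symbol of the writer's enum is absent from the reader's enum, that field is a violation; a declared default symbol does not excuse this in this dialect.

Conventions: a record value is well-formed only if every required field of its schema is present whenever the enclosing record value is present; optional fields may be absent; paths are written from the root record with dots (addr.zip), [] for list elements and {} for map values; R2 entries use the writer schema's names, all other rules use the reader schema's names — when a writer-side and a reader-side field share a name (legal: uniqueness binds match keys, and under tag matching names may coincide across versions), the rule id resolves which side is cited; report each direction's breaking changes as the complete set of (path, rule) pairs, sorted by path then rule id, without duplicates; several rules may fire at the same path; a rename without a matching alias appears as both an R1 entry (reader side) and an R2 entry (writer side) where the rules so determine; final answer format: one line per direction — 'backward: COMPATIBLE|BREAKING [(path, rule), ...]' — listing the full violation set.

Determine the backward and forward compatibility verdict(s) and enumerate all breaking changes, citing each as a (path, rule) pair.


the writer's type comes first in each Session pair
backward analysis of Session with v2 as reader and v1 as writer:
  balance has no writer counterpart
  channel <- channel (State -> State, writer optional)
  quantity <- quantity (int32 -> int32, writer required)
  primary <- primary (bool -> bool, writer optional)
  writer enabled: unknown to reader
  rule R1 violated at balance
  backward on Session therefore BREAKING (1)
forward analysis of Session with v1 as reader and v2 as writer:
  channel <- channel (State -> State, writer optional)
  quantity <- quantity (int32 -> int32, writer required)
  enabled has no writer counterpart
  primary <- primary (bool -> bool, writer optional)
  writer balance: unknown to reader
  rule R2 violated at balance
  forward on Session therefore BREAKING (1)

backward: BREAKING [(balance, R1)]; forward: BREAKING [(balance, R2)]


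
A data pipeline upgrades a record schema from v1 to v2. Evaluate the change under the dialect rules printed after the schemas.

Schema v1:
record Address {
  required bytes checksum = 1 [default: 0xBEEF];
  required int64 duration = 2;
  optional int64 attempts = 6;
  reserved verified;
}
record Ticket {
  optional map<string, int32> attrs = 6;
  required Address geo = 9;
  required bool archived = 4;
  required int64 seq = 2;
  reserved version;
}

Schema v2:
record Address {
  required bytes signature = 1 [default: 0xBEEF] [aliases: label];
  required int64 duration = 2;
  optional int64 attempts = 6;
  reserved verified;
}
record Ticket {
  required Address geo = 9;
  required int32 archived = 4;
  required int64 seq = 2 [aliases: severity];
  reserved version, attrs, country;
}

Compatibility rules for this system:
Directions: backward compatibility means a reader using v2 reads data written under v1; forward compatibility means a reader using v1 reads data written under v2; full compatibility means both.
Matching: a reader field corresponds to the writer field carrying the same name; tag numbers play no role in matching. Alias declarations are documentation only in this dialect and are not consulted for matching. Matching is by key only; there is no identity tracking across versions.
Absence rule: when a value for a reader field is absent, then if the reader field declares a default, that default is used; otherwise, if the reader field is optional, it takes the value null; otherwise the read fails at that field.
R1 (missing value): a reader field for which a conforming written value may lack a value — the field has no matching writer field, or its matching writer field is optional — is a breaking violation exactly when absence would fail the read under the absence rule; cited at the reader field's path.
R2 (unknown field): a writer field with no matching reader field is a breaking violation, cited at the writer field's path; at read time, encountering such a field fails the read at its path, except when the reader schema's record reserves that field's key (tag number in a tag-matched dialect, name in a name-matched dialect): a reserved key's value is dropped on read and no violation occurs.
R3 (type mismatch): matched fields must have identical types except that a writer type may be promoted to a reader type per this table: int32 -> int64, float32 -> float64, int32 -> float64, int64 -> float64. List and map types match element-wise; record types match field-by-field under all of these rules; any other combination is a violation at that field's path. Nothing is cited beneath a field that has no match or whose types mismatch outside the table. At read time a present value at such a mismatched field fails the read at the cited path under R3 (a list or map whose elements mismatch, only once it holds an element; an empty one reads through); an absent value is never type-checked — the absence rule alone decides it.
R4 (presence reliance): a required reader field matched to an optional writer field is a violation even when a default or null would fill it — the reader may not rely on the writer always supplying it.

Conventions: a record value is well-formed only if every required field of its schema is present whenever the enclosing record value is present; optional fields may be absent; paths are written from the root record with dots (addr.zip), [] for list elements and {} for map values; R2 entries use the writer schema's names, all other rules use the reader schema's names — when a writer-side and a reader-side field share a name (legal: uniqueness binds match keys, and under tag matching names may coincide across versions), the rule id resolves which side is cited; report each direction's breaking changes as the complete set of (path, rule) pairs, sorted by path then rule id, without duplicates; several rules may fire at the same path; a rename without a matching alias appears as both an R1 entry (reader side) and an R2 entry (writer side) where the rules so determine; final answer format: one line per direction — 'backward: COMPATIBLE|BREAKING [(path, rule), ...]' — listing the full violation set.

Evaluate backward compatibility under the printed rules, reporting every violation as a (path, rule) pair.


backward: BREAKING [(archived, R3), (geo.checksum, R2)]

in Ticket below, arrows point writer -> reader
backward pass over Ticket, reader schema v2, writer schema v1:
  Address -> Address, writer required: geo aligns to geo
  bool -> int32, writer required: archived aligns to archived
  int64 -> int64, writer required: seq aligns to seq
  writer attrs: unknown to reader
  geo.signature has no writer counterpart
  int64 -> int64, writer required: geo.duration aligns to geo.duration
  int64 -> int64, writer optional: geo.attempts aligns to geo.attempts
  writer geo.checksum: unknown to reader
  breaking: (archived, R3)
  breaking: (geo.checksum, R2)
  backward on Ticket therefore BREAKING (2)
the rest of the Ticket diff is inert for this question:
  removed field attrs from record Ticket (its key "attrs" joins the reserved list) -> no rule fires on it in Ticket's dialect; the asked verdict holds


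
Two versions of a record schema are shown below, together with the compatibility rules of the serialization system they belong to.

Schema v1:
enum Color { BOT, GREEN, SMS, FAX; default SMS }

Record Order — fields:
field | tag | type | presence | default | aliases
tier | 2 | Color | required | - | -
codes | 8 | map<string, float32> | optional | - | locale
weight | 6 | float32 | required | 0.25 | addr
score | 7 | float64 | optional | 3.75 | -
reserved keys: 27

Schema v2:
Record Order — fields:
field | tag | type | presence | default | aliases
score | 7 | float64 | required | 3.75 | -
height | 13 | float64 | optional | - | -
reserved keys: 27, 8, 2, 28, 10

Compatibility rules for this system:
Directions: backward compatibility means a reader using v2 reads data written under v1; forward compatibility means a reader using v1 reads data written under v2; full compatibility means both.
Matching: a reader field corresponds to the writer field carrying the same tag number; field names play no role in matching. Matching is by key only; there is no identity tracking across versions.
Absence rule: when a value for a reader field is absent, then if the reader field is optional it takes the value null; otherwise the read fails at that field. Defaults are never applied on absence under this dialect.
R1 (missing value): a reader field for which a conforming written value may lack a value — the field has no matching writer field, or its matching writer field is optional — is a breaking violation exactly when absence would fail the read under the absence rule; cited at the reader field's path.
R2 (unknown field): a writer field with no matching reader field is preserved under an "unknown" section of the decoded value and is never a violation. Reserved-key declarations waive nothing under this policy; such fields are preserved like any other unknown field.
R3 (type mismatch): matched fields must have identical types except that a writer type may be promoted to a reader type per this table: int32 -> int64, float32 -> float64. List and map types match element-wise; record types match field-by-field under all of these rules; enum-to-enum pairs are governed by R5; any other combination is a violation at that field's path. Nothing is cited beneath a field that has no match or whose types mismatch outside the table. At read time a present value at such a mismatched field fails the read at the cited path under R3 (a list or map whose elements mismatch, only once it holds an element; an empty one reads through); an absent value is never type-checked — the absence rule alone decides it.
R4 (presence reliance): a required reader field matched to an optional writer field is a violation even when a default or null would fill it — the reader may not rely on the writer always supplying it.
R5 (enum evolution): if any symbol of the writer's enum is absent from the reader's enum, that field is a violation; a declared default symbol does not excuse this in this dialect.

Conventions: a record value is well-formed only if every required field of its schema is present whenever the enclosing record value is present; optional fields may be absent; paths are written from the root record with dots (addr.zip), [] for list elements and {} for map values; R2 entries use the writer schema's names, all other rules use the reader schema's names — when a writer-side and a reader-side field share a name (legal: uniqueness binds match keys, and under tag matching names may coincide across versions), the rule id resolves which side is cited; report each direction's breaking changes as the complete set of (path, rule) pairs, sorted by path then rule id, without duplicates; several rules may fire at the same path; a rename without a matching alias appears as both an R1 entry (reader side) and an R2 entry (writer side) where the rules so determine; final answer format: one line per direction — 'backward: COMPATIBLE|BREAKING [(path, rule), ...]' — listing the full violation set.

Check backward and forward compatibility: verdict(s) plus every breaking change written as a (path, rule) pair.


backward: BREAKING [(score, R1), (score, R4)]; forward: BREAKING [(tier, R1), (weight, R1)]

the writer's type comes first in each Order pair
backward pass over Order, reader schema v2, writer schema v1:
  score: paired with writer score (float64 -> float64; writer optional)
  height: no writer match
  writer field tier has no reader counterpart
  writer field codes has no reader counterpart
  writer field weight has no reader counterpart
  violation R1 at score
  violation R4 at score
  => backward: BREAKING (2)
forward pass over Order, reader schema v1, writer schema v2:
  tier: no writer match
  codes: no writer match
  weight: no writer match
  score: paired with writer score (float64 -> float64; writer required)
  writer field height has no reader counterpart
  violation R1 at tier
  violation R1 at weight
  => forward: BREAKING (2)


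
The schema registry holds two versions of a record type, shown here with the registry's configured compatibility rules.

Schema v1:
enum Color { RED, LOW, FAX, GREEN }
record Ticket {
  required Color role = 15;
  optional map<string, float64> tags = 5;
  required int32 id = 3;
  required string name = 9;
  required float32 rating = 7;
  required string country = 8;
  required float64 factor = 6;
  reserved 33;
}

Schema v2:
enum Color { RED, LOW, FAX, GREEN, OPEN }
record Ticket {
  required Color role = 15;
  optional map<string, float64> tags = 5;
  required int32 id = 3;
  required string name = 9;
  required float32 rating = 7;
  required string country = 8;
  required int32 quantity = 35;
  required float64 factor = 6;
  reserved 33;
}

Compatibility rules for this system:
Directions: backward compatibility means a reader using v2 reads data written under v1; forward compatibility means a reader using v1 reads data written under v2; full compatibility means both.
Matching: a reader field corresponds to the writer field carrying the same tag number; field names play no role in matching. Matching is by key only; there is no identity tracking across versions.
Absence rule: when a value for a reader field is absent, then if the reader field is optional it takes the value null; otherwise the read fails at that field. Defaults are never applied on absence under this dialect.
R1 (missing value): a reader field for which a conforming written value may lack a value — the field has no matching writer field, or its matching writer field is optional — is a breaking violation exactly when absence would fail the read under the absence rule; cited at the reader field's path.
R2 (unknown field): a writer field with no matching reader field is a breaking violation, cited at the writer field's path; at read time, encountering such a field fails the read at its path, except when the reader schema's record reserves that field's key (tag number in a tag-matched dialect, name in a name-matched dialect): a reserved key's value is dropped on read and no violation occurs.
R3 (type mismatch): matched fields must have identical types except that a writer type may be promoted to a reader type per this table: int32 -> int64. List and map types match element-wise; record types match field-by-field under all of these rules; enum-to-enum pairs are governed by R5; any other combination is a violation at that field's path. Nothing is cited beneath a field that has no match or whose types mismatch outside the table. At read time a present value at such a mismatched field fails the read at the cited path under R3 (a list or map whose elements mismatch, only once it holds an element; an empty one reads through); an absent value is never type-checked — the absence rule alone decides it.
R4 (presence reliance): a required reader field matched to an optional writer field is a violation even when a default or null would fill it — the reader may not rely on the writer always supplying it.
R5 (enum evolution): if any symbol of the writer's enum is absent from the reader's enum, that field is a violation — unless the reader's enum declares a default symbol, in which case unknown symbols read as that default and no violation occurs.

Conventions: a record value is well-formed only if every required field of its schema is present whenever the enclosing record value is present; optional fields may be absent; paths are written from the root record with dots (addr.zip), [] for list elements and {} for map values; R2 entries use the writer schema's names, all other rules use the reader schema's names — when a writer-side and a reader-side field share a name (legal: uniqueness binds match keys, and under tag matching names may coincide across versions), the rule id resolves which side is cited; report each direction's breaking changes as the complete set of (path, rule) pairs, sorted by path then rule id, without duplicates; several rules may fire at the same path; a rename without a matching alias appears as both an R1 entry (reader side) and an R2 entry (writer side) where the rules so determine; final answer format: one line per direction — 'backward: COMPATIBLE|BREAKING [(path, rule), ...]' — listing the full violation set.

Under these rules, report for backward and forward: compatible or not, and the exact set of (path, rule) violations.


arrows below run writer -> reader for Ticket
backward on Ticket — v2 reading data written by v1:
  role: paired with writer role (Color -> Color; writer required)
  tags: paired with writer tags (map<string, float64> -> map<string, float64>; writer optional)
  id: paired with writer id (int32 -> int32; writer required)
  name: paired with writer name (string -> string; writer required)
  rating: paired with writer rating (float32 -> float32; writer required)
  country: paired with writer country (string -> string; writer required)
  quantity: no writer-side match
  factor: paired with writer factor (float64 -> float64; writer required)
  rule R1 violated at quantity
  => backward: BREAKING (1)
forward on Ticket — v1 reading data written by v2:
  role: paired with writer role (Color -> Color; writer required)
  tags: paired with writer tags (map<string, float64> -> map<string, float64>; writer optional)
  id: paired with writer id (int32 -> int32; writer required)
  name: paired with writer name (string -> string; writer required)
  rating: paired with writer rating (float32 -> float32; writer required)
  country: paired with writer country (string -> string; writer required)
  factor: paired with writer factor (float64 -> float64; writer required)
  quantity (writer side), unknown to reader
  rule R2 violated at quantity
  rule R5 violated at role
  => forward: BREAKING (2)

backward: BREAKING [(quantity, R1)]; forward: BREAKING [(quantity, R2), (role, R5)]


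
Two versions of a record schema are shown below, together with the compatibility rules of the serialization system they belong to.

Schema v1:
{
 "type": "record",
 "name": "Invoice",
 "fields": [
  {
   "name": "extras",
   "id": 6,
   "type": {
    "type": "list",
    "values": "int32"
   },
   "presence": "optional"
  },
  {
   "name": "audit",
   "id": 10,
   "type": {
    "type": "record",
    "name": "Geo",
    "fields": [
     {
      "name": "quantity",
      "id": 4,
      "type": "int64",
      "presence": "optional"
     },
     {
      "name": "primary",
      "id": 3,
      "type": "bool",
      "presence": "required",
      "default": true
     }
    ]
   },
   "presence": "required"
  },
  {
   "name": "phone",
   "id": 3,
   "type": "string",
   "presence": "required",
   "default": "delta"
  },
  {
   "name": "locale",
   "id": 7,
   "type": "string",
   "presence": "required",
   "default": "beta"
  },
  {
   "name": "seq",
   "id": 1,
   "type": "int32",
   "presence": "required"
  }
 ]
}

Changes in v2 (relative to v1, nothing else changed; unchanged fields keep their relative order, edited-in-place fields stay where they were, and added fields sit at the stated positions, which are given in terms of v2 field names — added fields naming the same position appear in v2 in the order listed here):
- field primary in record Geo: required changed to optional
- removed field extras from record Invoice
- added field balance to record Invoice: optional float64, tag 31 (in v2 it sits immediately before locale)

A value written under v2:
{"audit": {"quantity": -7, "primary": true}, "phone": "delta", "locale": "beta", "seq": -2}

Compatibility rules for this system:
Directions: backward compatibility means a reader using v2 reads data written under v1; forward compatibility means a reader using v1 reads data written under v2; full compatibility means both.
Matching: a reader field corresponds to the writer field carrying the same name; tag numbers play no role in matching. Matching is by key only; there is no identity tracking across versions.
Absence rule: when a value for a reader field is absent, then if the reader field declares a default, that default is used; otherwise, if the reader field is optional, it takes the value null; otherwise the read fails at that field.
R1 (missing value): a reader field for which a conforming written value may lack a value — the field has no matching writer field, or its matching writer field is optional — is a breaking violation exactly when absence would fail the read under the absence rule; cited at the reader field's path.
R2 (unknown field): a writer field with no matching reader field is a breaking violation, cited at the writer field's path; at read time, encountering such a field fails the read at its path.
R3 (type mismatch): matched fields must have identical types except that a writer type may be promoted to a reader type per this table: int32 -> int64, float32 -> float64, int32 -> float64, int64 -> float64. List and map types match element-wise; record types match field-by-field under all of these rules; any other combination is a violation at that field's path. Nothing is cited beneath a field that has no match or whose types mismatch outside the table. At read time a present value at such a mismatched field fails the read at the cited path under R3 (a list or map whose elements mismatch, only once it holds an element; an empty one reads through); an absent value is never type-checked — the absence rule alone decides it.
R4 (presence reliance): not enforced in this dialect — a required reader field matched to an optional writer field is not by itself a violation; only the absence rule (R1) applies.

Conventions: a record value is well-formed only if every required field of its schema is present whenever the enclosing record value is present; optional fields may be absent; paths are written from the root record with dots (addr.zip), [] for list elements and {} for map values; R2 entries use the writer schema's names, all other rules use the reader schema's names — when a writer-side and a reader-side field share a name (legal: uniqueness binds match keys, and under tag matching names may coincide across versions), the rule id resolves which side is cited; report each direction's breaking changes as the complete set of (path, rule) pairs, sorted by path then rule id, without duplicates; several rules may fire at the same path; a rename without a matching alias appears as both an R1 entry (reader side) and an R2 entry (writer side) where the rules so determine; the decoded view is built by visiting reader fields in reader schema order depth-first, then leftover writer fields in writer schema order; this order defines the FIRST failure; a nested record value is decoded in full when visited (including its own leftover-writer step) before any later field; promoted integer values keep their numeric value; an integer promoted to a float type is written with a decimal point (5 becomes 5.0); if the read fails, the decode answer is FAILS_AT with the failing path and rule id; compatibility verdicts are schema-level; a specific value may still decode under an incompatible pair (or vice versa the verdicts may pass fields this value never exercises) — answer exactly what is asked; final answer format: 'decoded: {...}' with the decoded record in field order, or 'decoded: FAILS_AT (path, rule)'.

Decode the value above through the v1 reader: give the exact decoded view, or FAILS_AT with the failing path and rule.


in Invoice below, arrows point writer -> reader
decode (reader v1):
  extras := null (missing; optional => null)
  audit.quantity := -7
  audit.primary := true
  phone := "delta"
  locale := "beta"
  seq := -2
  => decoded: {"extras": null, "audit": {"quantity": -7, "primary": true}, "phone": "delta", "locale": "beta", "seq": -2}
diffs on Invoice not affecting the asked answer:
  field primary in record Geo: required changed to optional -> triggers nothing under the printed rules; the Invoice answer is the same either way
  removed field extras from record Invoice -> matters for Invoice compatibility verdicts, not for this value's decode
  added field balance to record Invoice: optional float64, tag 31 (in v2 it sits immediately before locale) -> matters for Invoice compatibility verdicts, not for this value's decode

decoded: {"extras": null, "audit": {"quantity": -7, "primary": true}, "phone": "delta", "locale": "beta", "seq": -2}


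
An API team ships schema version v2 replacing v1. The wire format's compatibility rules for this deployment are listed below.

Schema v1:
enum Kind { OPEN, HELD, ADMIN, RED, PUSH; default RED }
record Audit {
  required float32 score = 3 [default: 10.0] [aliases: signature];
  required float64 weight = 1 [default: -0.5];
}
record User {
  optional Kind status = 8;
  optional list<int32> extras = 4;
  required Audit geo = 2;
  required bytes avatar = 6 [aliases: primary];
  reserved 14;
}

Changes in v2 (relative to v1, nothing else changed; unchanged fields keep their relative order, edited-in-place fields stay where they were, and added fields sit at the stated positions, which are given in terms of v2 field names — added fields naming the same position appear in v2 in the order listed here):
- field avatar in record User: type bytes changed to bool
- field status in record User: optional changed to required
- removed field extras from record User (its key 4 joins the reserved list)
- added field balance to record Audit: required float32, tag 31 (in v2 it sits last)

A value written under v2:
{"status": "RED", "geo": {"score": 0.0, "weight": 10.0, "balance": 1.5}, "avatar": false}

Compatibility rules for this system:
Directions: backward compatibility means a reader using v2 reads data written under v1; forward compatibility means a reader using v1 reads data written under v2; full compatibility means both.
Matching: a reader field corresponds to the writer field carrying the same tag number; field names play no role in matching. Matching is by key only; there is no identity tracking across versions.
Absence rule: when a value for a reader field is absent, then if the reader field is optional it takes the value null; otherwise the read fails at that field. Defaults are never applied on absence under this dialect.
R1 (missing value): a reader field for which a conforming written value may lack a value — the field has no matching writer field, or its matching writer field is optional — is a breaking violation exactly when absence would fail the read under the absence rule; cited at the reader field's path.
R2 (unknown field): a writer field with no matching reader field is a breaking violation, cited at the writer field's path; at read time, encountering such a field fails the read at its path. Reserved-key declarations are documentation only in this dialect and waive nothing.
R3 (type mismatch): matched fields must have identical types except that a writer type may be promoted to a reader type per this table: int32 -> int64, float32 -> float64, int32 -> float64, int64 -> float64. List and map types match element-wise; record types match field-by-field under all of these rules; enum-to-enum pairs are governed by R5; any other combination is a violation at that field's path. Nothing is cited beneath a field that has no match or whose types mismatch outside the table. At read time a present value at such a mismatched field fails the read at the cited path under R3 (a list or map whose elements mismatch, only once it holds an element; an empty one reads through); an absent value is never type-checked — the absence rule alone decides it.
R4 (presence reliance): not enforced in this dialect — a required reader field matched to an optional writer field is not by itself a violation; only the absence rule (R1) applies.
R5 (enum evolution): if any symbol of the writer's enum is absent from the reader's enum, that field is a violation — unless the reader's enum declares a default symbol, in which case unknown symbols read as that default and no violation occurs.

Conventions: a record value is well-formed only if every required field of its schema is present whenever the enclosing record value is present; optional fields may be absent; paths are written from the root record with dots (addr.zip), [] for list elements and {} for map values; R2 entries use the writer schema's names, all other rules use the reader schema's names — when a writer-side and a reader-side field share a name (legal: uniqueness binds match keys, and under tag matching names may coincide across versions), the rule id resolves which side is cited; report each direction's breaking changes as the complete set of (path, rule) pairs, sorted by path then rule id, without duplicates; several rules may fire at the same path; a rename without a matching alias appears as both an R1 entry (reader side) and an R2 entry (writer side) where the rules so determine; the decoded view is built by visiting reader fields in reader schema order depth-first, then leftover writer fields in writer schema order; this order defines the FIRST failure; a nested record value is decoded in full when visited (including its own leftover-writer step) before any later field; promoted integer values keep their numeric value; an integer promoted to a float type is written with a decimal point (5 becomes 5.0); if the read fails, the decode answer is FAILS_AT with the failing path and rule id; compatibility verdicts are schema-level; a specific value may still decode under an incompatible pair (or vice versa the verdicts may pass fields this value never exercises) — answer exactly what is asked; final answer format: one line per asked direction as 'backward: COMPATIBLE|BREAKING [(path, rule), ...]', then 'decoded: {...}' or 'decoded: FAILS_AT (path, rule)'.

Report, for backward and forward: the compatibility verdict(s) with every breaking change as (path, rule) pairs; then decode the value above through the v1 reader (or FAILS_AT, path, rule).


each type pair in User: writer, then reader
backward analysis of User with v2 as reader and v1 as writer:
  writer optional, Kind -> Kind: reader status maps from writer status
  writer required, Audit -> Audit: reader geo maps from writer geo
  writer required, bytes -> bool: reader avatar maps from writer avatar
  writer extras: unknown to reader
  writer required, float32 -> float32: reader geo.score maps from writer geo.score
  writer required, float64 -> float64: reader geo.weight maps from writer geo.weight
  geo.balance: no writer-side match
  R3 fires at avatar
  R2 fires at extras
  R1 fires at geo.balance
  R1 fires at status
  => backward verdict for User: BREAKING, 4 violation(s)
forward analysis of User with v1 as reader and v2 as writer:
  writer required, Kind -> Kind: reader status maps from writer status
  extras: no writer-side match
  writer required, Audit -> Audit: reader geo maps from writer geo
  writer required, bool -> bytes: reader avatar maps from writer avatar
  writer required, float32 -> float32: reader geo.score maps from writer geo.score
  writer required, float64 -> float64: reader geo.weight maps from writer geo.weight
  writer geo.balance: unknown to reader
  R3 fires at avatar
  R2 fires at geo.balance
  => forward verdict for User: BREAKING, 2 violation(s)
decode walk for User under reader schema v1:
  status := "RED"
  extras := null (absent, optional -> null)
  geo.score := 0.0
  geo.weight := 10.0
  read fails at geo.balance under R2 (unknown field)
  => FAILS_AT (geo.balance, R2)

backward: BREAKING [(avatar, R3), (extras, R2), (geo.balance, R1), (status, R1)]; forward: BREAKING [(avatar, R3), (geo.balance, R2)]; decoded: FAILS_AT (geo.balance, R2)


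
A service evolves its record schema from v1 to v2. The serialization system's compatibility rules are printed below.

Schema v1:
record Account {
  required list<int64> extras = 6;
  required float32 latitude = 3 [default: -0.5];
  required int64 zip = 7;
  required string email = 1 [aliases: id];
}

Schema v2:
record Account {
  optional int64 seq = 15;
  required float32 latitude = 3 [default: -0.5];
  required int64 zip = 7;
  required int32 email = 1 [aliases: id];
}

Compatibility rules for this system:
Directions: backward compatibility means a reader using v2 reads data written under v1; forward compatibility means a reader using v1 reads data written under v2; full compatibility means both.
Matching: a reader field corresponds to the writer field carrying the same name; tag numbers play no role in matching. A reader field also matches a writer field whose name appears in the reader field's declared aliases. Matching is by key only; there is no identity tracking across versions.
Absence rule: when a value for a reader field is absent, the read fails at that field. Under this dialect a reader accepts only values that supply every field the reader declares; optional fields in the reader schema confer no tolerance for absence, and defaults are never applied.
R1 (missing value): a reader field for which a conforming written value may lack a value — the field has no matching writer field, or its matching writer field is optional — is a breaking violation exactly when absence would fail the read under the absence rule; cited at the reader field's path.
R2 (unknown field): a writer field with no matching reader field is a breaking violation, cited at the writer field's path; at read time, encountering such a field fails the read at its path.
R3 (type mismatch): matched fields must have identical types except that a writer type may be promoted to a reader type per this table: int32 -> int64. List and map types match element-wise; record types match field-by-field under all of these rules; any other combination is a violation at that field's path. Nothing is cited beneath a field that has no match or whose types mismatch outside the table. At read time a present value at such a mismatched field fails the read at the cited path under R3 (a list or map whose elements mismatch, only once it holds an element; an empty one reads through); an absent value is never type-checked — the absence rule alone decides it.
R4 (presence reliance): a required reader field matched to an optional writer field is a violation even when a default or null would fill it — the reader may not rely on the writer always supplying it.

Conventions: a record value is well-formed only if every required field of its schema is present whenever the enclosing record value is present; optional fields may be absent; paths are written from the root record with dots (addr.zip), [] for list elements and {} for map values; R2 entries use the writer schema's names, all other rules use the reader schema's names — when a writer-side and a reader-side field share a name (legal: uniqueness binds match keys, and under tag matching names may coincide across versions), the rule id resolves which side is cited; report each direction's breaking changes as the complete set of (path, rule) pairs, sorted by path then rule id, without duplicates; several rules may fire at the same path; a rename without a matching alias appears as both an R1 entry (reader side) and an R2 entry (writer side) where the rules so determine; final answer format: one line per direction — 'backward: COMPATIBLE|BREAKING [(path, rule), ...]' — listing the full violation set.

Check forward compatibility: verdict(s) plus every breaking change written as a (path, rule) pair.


forward: BREAKING [(email, R3), (extras, R1), (seq, R2)]

the writer's type comes first in each Account pair
forward analysis of Account with v1 as reader and v2 as writer:
  no writer field matches reader extras
  latitude: paired with writer latitude (float32 -> float32; writer required)
  zip: paired with writer zip (int64 -> int64; writer required)
  email: paired with writer email (int32 -> string; writer required)
  writer field seq has no reader counterpart
  breaking: (email, R3)
  breaking: (extras, R1)
  breaking: (seq, R2)
  => 3 violation(s): forward is BREAKING for Account


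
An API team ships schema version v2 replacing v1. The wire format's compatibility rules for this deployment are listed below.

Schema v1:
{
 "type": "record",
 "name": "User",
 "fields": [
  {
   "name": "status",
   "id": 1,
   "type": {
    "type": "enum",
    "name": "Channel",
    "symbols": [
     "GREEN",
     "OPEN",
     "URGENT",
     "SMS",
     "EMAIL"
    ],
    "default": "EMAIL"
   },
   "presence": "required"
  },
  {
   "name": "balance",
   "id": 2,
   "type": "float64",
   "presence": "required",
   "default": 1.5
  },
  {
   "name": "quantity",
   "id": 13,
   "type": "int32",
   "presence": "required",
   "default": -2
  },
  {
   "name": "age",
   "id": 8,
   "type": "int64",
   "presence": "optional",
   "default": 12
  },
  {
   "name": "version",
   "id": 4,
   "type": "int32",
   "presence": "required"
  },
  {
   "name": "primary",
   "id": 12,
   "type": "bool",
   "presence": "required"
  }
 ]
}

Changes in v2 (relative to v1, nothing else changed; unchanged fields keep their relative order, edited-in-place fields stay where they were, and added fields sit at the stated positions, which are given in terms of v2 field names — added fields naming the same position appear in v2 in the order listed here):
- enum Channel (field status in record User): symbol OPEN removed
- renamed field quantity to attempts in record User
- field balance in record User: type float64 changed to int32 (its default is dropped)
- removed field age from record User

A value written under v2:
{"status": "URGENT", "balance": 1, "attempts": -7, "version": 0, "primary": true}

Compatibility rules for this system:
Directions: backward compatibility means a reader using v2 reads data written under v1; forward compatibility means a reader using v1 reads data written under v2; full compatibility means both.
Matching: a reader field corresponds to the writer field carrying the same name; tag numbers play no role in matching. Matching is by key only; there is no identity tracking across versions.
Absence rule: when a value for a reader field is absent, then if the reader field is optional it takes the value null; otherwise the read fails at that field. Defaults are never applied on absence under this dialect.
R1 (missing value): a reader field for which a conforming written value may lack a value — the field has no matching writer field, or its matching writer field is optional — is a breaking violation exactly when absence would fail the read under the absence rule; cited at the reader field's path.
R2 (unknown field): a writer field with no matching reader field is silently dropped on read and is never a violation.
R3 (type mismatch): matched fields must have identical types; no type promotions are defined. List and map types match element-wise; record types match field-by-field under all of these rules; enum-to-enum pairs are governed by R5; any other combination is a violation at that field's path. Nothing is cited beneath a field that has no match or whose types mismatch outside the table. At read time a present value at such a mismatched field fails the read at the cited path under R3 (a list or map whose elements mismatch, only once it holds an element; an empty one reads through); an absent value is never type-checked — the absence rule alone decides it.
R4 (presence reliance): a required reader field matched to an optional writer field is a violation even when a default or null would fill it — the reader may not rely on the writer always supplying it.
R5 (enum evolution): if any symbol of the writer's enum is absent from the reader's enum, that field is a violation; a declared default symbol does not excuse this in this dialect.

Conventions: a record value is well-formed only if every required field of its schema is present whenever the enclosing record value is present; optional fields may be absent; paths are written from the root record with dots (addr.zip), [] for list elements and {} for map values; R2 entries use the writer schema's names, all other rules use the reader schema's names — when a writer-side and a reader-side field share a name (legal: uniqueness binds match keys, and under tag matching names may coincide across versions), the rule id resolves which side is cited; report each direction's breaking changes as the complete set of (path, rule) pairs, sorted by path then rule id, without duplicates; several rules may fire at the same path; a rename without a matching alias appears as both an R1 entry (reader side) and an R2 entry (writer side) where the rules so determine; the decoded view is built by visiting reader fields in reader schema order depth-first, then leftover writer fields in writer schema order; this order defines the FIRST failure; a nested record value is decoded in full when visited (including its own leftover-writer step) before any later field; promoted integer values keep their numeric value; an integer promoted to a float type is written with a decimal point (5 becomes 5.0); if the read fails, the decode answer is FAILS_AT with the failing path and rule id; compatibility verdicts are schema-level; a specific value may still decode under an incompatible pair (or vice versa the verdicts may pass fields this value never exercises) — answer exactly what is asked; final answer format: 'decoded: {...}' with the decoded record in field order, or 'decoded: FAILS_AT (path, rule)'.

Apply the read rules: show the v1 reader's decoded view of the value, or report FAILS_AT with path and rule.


arrows below run writer -> reader for User
decode (reader v1):
  status := "URGENT"
  read fails at balance under R3
  => FAILS_AT (balance, R3)
diffs on User not affecting the asked answer:
  enum Channel (field status in record User): symbol OPEN removed -> shifts the User verdicts, not this decode
  renamed field quantity to attempts in record User -> shifts the User verdicts, not this decode
  removed field age from record User -> inert under this dialect — no rule fires on User and the result does not move

decoded: FAILS_AT (balance, R3)
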